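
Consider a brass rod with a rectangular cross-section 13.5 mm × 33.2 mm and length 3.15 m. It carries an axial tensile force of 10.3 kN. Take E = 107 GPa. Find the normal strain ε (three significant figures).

2.15e-04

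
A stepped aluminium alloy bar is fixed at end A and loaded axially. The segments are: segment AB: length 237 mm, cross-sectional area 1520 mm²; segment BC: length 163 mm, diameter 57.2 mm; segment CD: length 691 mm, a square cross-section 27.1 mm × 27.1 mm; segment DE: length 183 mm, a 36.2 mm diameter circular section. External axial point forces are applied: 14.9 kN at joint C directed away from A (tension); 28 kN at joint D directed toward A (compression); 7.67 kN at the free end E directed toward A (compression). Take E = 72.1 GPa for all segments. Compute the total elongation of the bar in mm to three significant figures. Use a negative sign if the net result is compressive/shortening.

Internal axial forces (sectioning from the free end, tension +): N_DE = -7.67 kN, N_CD = -35.67 kN, N_BC = -20.77 kN, N_AB = -20.77 kN.
A_BC = 2570 mm².
A_CD = 734.4 mm².
A_DE = 1029 mm².
δ_AB = -20770·237/(1520·72100) = -0.04492 mm
δ_BC = -20770·163/(2570·72100) = -0.01827 mm
δ_CD = -35670·691/(734.4·72100) = -0.4655 mm
δ_DE = -7670·183/(1029·72100) = -0.01891 mm
δ = Σδ_i = -0.5476 mm.

-0.548 mm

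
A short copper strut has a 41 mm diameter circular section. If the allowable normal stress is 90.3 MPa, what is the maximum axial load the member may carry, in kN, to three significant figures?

119 kN

A = 1320 mm².
P_max = σ_allow · A = 90.3 · 1320 = 119200 N = 119.2 kN.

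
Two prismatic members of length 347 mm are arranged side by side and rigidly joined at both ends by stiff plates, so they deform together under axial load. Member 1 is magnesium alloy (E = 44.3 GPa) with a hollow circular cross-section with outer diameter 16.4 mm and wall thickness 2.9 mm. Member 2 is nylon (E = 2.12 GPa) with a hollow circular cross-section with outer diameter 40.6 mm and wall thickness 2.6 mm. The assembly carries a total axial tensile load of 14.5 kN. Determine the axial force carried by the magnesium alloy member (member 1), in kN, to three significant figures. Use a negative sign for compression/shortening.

A_1 = 123 mm².
A_2 = 310.4 mm².
Equal strain + equilibrium ⇒ each member carries load in proportion to AE: A₁E₁ = 5449000 N, A₂E₂ = 658000 N, ΣAE = 6107000 N.
F₁ = P·A₁E₁/ΣAE = 14500·5449000/6107000 = 12940 N.

12.9 kN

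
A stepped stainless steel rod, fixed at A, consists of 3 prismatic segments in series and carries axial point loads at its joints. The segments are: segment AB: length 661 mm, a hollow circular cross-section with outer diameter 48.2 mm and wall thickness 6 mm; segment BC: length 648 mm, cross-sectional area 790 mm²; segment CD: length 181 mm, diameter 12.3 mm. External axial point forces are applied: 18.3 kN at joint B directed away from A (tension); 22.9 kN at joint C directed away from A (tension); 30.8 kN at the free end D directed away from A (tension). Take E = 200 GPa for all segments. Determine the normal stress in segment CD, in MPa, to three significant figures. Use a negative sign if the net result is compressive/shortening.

259 MPa

Internal axial forces (sectioning from the free end, tension +): N_CD = 30.8 kN, N_BC = 53.7 kN, N_AB = 72 kN.
A_CD = 118.8 mm².
σ_CD = N_CD/A_CD = 30800/118.8 = 259.2 MPa.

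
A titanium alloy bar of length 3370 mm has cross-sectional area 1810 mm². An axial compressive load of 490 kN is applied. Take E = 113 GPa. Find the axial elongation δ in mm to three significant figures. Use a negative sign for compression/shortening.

δ_mech = NL/(AE) = -490000·3370/(1810·113000) = -8.074 mm.

-8.07 mm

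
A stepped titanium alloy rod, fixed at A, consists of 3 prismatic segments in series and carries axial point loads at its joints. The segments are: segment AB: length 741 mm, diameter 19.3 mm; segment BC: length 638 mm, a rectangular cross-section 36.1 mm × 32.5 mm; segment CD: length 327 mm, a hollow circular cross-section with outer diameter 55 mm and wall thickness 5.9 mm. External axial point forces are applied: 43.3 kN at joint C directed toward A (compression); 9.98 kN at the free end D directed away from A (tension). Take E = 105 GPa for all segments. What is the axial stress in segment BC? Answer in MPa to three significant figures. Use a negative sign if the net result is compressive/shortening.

-28.4 MPa

Internal axial forces (sectioning from the free end, tension +): N_CD = 9.98 kN, N_BC = -33.32 kN, N_AB = -33.32 kN.
A_BC = 1173 mm².
σ_BC = N_BC/A_BC = -33320/1173 = -28.4 MPa.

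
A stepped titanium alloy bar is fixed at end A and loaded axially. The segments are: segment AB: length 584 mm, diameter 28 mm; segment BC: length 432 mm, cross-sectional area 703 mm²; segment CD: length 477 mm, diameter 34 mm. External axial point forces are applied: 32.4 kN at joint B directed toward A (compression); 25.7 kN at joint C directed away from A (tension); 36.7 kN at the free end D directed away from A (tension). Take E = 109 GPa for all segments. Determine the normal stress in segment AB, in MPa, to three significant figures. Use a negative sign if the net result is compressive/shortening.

48.7 MPa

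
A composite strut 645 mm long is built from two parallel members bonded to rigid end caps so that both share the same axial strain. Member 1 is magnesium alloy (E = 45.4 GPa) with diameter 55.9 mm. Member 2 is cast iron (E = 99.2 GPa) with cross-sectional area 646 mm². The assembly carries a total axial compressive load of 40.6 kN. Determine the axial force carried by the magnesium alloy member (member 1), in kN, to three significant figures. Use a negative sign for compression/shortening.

A_1 = 2454 mm².
Equal strain + equilibrium ⇒ each member carries load in proportion to AE: A₁E₁ = 111400000 N, A₂E₂ = 64080000 N, ΣAE = 175500000 N.
F₁ = P·A₁E₁/ΣAE = -40600·111400000/175500000 = -25780 N.

-25.8 kN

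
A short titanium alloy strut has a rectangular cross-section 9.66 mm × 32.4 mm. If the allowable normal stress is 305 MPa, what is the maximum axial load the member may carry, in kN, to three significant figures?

95.5 kN

A = 313 mm².
P_max = σ_allow · A = 305 · 313 = 95460 N = 95.46 kN.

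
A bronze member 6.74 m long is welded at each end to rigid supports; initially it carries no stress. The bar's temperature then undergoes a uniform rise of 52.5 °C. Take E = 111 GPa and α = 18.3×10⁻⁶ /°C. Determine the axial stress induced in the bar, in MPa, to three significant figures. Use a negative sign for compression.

Free thermal expansion αLΔT = 18.3e-6 · 6740 · 52.5 = 6.475 mm.
The walls impose strain ε = −(6.475)/6740 = -9.6075e-04; σ = Eε = 111000 · -9.6075e-04 = -106.6 MPa.

-107 MPa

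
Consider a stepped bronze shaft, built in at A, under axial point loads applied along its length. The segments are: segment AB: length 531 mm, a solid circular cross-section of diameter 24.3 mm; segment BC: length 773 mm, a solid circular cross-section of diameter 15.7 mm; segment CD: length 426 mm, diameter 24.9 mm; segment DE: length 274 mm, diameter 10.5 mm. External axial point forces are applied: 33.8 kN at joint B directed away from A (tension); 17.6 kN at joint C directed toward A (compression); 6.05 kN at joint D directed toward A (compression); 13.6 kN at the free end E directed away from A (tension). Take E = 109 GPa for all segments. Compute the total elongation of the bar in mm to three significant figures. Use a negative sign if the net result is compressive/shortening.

Internal axial forces (sectioning from the free end, tension +): N_DE = 13.6 kN, N_CD = 7.55 kN, N_BC = -10.05 kN, N_AB = 23.75 kN.
A_AB = 463.8 mm².
A_BC = 193.6 mm².
A_CD = 487 mm².
A_DE = 86.59 mm².
δ_AB = 23750·531/(463.8·109000) = 0.2495 mm
δ_BC = -10050·773/(193.6·109000) = -0.3682 mm
δ_CD = 7550·426/(487·109000) = 0.0606 mm
δ_DE = 13600·274/(86.59·109000) = 0.3948 mm
δ = Σδ_i = 0.3367 mm.

0.337 mm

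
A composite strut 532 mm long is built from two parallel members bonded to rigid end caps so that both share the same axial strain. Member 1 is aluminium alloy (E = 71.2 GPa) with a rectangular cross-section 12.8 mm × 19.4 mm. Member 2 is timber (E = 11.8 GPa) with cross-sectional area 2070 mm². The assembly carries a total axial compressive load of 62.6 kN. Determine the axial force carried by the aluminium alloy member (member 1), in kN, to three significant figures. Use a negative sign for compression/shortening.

A_1 = 248.3 mm².
Equal strain + equilibrium ⇒ each member carries load in proportion to AE: A₁E₁ = 17680000 N, A₂E₂ = 24430000 N, ΣAE = 42110000 N.
F₁ = P·A₁E₁/ΣAE = -62600·17680000/42110000 = -26290 N.

-26.3 kN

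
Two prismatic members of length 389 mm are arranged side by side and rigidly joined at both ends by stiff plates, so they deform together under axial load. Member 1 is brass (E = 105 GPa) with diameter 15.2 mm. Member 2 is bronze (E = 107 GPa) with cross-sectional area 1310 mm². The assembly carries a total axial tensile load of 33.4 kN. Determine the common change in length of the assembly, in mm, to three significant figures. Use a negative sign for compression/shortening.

0.0816 mm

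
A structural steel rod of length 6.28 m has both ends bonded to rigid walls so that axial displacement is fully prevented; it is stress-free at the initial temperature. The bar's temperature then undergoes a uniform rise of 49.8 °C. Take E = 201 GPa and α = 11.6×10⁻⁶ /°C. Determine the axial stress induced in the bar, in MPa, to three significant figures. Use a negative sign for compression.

-116 MPa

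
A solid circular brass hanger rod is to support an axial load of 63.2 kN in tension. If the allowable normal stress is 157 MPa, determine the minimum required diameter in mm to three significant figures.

22.6 mm

Required area A ≥ P/σ_allow = 63200/157 = 402.5 mm².
For a solid circular section, d ≥ √(4A/π) = 22.64 mm.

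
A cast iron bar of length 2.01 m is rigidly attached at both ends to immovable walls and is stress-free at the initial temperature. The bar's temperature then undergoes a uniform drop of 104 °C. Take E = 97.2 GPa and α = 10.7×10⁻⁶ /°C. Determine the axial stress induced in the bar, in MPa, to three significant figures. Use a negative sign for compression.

108 MPa

Free thermal expansion αLΔT = 10.7e-6 · 2010 · -104 = -2.237 mm.
The walls impose strain ε = −(-2.237)/2010 = 1.1128e-03; σ = Eε = 97200 · 1.1128e-03 = 108.2 MPa.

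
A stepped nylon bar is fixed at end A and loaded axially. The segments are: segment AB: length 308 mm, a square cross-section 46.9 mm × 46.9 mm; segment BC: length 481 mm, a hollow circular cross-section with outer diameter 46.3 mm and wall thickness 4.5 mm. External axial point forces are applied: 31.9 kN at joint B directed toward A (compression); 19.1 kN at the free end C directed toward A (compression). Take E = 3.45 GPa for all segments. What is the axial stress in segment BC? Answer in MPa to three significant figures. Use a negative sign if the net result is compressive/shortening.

-32.3 MPa

Internal axial forces (sectioning from the free end, tension +): N_BC = -19.1 kN, N_AB = -51 kN.
A_BC = 590.9 mm².
σ_BC = N_BC/A_BC = -19100/590.9 = -32.32 MPa.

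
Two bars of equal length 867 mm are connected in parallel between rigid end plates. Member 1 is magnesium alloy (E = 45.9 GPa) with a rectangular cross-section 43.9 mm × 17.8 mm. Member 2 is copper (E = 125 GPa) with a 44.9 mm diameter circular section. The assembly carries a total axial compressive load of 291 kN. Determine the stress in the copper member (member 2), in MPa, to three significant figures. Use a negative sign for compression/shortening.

-156 MPa

A_1 = 781.4 mm².
A_2 = 1583 mm².
Equal strain + equilibrium ⇒ each member carries load in proportion to AE: A₁E₁ = 35870000 N, A₂E₂ = 197900000 N, ΣAE = 233800000 N.
σ₂ = P·E₂/ΣAE = -291000·125000/233800000 = -155.6 MPa.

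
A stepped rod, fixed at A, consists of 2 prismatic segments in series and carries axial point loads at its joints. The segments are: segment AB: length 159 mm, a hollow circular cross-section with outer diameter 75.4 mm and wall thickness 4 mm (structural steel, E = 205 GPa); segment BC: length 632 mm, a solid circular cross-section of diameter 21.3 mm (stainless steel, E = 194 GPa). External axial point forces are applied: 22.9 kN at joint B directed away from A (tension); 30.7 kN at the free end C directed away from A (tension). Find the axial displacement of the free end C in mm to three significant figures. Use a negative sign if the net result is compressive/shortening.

0.327 mm

Internal axial forces (sectioning from the free end, tension +): N_BC = 30.7 kN, N_AB = 53.6 kN.
A_AB = 897.2 mm².
A_BC = 356.3 mm².
δ_AB = 53600·159/(897.2·205000) = 0.04633 mm
δ_BC = 30700·632/(356.3·194000) = 0.2807 mm
δ = Σδ_i = 0.327 mm.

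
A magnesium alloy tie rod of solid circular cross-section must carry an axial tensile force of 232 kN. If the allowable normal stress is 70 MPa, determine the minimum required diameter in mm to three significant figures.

65.0 mm

Required area A ≥ P/σ_allow = 232000/70 = 3314 mm².
For a solid circular section, d ≥ √(4A/π) = 64.96 mm.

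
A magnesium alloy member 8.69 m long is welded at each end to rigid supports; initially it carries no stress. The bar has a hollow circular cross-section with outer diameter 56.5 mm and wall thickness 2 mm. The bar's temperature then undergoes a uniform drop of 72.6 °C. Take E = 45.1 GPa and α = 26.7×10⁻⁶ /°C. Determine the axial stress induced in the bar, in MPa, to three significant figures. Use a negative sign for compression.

Free thermal expansion αLΔT = 26.7e-6 · 8690 · -72.6 = -16.84 mm.
The walls impose strain ε = −(-16.84)/8690 = 1.9384e-03; σ = Eε = 45100 · 1.9384e-03 = 87.42 MPa.

87.4 MPa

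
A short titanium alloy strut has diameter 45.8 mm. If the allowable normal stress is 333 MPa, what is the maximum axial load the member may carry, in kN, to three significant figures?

549 kN

A = 1647 mm².
P_max = σ_allow · A = 333 · 1647 = 548600 N = 548.6 kN.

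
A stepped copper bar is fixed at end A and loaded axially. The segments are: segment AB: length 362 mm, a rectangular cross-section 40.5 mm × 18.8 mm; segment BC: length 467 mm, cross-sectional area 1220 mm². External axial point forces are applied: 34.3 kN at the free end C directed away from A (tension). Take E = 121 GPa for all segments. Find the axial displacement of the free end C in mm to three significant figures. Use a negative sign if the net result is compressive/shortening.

0.243 mm

Internal axial forces (sectioning from the free end, tension +): N_BC = 34.3 kN, N_AB = 34.3 kN.
A_AB = 761.4 mm².
δ_AB = 34300·362/(761.4·121000) = 0.1348 mm
δ_BC = 34300·467/(1220·121000) = 0.1085 mm
δ = Σδ_i = 0.2433 mm.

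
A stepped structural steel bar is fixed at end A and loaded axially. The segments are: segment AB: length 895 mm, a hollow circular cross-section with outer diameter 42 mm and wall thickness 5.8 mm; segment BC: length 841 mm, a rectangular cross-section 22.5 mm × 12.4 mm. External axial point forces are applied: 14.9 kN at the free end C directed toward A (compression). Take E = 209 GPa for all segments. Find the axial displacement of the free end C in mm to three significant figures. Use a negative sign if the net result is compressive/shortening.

-0.312 mm

Internal axial forces (sectioning from the free end, tension +): N_BC = -14.9 kN, N_AB = -14.9 kN.
A_AB = 659.6 mm².
A_BC = 279 mm².
δ_AB = -14900·895/(659.6·209000) = -0.09673 mm
δ_BC = -14900·841/(279·209000) = -0.2149 mm
δ = Σδ_i = -0.3116 mm.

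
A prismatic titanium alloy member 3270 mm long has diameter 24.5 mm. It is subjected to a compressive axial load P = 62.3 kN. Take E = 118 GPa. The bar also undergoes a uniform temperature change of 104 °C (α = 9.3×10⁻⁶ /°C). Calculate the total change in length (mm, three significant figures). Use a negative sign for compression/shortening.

A = 471.4 mm².
δ_mech = NL/(AE) = -62300·3270/(471.4·118000) = -3.662 mm.
δ_thermal = αLΔT = 9.3e-6·3270·104 = 3.163 mm.
δ = δ_mech + δ_thermal = -0.4994 mm.

-0.499 mm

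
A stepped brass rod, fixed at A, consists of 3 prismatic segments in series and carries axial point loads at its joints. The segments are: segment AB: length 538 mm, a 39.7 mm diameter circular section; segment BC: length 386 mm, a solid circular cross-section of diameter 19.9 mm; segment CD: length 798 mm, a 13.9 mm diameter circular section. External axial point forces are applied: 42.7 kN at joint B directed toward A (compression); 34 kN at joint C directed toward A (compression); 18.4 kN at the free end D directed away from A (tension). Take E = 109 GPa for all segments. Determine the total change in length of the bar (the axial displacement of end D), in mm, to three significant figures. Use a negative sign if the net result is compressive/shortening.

Internal axial forces (sectioning from the free end, tension +): N_CD = 18.4 kN, N_BC = -15.6 kN, N_AB = -58.3 kN.
A_AB = 1238 mm².
A_BC = 311 mm².
A_CD = 151.7 mm².
δ_AB = -58300·538/(1238·109000) = -0.2325 mm
δ_BC = -15600·386/(311·109000) = -0.1776 mm
δ_CD = 18400·798/(151.7·109000) = 0.8877 mm
δ = Σδ_i = 0.4776 mm.

0.478 mm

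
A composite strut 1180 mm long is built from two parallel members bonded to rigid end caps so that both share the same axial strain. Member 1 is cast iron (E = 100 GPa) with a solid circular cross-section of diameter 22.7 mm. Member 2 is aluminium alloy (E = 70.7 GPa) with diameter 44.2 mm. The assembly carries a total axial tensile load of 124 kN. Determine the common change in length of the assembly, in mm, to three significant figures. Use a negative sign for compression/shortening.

0.982 mm

A_1 = 404.7 mm².
A_2 = 1534 mm².
Equal strain + equilibrium ⇒ each member carries load in proportion to AE: A₁E₁ = 40470000 N, A₂E₂ = 108500000 N, ΣAE = 149000000 N.
δ = PL/ΣAE = 124000·1180/149000000 = 0.9823 mm.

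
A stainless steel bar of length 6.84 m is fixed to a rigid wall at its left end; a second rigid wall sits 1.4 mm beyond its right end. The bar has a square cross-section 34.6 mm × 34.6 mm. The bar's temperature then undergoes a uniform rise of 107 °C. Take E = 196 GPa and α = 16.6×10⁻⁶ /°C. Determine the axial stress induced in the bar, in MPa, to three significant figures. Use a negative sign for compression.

-308 MPa

Free thermal expansion αLΔT = 16.6e-6 · 6840 · 107 = 12.15 mm.
The walls engage after the gap closes; constrained expansion = 12.15 − 1.4 = 10.75 mm.
The walls impose strain ε = −(10.75)/6840 = -1.5715e-03; σ = Eε = 196000 · -1.5715e-03 = -308 MPa.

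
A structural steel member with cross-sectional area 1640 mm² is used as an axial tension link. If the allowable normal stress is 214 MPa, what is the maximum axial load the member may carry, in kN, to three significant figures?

P_max = σ_allow · A = 214 · 1640 = 351000 N = 351 kN.

351 kN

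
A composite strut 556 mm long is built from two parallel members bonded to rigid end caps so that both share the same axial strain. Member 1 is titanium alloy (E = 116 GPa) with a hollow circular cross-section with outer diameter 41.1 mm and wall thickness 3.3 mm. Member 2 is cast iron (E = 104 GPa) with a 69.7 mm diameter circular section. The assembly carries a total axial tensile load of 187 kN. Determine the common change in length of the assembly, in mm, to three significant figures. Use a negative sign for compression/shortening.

0.235 mm

A_1 = 391.9 mm².
A_2 = 3816 mm².
Equal strain + equilibrium ⇒ each member carries load in proportion to AE: A₁E₁ = 45460000 N, A₂E₂ = 396800000 N, ΣAE = 442300000 N.
δ = PL/ΣAE = 187000·556/442300000 = 0.2351 mm.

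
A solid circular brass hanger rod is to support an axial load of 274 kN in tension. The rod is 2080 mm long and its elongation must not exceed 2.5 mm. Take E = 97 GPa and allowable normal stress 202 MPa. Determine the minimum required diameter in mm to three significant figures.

54.7 mm

Required area A ≥ P/σ_allow = 274000/202 = 1356 mm².
For a solid circular section, d ≥ √(4A/π) = 41.56 mm.
Elongation limit: A ≥ PL/(Eδ_allow) = 274000·2080/(97000·2.5) = 2350 mm² ⇒ d ≥ 54.7 mm.
The elongation limit governs.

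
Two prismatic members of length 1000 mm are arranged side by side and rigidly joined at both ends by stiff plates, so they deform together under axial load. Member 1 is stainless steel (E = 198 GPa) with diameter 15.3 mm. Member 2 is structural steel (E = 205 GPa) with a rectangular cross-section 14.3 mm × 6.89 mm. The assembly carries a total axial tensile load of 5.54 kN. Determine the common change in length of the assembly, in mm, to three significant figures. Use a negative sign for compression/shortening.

A_1 = 183.9 mm².
A_2 = 98.53 mm².
Equal strain + equilibrium ⇒ each member carries load in proportion to AE: A₁E₁ = 36400000 N, A₂E₂ = 20200000 N, ΣAE = 56600000 N.
δ = PL/ΣAE = 5540·1000/56600000 = 0.09788 mm.

0.0979 mm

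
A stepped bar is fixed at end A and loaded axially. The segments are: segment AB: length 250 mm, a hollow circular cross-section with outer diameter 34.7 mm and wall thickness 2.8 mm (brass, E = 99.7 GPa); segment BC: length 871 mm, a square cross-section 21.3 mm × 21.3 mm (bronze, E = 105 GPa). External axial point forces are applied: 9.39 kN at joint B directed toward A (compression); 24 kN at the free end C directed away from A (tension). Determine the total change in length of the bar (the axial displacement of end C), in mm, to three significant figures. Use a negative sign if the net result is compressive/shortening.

0.569 mm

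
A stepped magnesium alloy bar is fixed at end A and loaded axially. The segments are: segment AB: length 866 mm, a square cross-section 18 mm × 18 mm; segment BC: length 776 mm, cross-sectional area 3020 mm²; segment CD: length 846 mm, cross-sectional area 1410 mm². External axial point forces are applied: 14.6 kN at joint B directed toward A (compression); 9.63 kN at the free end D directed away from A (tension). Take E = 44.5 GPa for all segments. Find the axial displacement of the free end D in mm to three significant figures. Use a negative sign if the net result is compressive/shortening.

-0.113 mm

Internal axial forces (sectioning from the free end, tension +): N_CD = 9.63 kN, N_BC = 9.63 kN, N_AB = -4.97 kN.
A_AB = 324 mm².
δ_AB = -4970·866/(324·44500) = -0.2985 mm
δ_BC = 9630·776/(3020·44500) = 0.05561 mm
δ_CD = 9630·846/(1410·44500) = 0.1298 mm
δ = Σδ_i = -0.1131 mm.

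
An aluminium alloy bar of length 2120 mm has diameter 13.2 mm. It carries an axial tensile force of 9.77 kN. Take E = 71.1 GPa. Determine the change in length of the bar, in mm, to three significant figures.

A = 136.8 mm².
δ_mech = NL/(AE) = 9770·2120/(136.8·71100) = 2.129 mm.

2.13 mm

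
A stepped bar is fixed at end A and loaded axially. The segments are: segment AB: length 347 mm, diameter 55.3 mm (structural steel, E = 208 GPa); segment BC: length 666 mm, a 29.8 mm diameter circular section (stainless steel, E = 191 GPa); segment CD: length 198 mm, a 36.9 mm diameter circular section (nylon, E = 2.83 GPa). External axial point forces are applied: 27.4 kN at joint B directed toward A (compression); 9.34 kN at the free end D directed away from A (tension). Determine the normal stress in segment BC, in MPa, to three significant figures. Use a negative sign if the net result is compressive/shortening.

Internal axial forces (sectioning from the free end, tension +): N_CD = 9.34 kN, N_BC = 9.34 kN, N_AB = -18.06 kN.
A_BC = 697.5 mm².
σ_BC = N_BC/A_BC = 9340/697.5 = 13.39 MPa.

13.4 MPa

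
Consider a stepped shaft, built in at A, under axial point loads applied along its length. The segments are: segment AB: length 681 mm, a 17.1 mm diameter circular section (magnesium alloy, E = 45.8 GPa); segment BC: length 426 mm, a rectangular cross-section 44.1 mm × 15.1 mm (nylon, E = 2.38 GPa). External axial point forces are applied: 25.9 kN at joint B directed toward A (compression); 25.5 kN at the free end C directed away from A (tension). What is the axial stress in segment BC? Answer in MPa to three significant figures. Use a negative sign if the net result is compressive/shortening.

38.3 MPa

Internal axial forces (sectioning from the free end, tension +): N_BC = 25.5 kN, N_AB = -0.4 kN.
A_BC = 665.9 mm².
σ_BC = N_BC/A_BC = 25500/665.9 = 38.29 MPa.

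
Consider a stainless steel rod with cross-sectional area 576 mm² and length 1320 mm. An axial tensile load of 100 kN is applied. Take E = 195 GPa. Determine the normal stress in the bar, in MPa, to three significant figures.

σ = N/A = 100000/576 = 173.6 MPa.

174 MPa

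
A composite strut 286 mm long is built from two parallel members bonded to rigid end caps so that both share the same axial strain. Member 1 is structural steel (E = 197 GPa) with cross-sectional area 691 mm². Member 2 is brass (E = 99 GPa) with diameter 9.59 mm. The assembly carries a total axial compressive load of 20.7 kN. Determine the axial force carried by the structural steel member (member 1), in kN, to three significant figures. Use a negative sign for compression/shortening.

A_2 = 72.23 mm².
Equal strain + equilibrium ⇒ each member carries load in proportion to AE: A₁E₁ = 136100000 N, A₂E₂ = 7151000 N, ΣAE = 143300000 N.
F₁ = P·A₁E₁/ΣAE = -20700·136100000/143300000 = -19670 N.

-19.7 kN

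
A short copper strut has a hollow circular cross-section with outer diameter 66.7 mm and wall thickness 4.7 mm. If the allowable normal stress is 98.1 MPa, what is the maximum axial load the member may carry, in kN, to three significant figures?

89.8 kN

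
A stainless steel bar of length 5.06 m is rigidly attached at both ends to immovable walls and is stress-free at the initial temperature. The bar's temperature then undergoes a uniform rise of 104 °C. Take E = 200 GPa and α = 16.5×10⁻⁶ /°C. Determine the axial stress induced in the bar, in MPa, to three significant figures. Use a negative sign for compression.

-343 MPa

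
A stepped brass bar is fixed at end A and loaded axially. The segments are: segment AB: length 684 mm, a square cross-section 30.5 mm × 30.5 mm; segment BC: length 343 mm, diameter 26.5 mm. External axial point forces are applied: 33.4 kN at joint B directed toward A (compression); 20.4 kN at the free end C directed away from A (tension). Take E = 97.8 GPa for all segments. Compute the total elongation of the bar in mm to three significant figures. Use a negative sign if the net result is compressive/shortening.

0.0320 mm

Internal axial forces (sectioning from the free end, tension +): N_BC = 20.4 kN, N_AB = -13 kN.
A_AB = 930.2 mm².
A_BC = 551.5 mm².
δ_AB = -13000·684/(930.2·97800) = -0.09774 mm
δ_BC = 20400·343/(551.5·97800) = 0.1297 mm
δ = Σδ_i = 0.03198 mm.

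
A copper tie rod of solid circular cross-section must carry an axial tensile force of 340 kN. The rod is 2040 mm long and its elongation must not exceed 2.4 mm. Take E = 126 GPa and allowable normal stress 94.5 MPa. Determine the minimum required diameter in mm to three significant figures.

Required area A ≥ P/σ_allow = 340000/94.5 = 3598 mm².
For a solid circular section, d ≥ √(4A/π) = 67.68 mm.
Elongation limit: A ≥ PL/(Eδ_allow) = 340000·2040/(126000·2.4) = 2294 mm² ⇒ d ≥ 54.04 mm.
The stress limit governs.

67.7 mm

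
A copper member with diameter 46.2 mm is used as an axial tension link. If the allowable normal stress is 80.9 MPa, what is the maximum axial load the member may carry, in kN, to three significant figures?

A = 1676 mm².
P_max = σ_allow · A = 80.9 · 1676 = 135600 N = 135.6 kN.

136 kN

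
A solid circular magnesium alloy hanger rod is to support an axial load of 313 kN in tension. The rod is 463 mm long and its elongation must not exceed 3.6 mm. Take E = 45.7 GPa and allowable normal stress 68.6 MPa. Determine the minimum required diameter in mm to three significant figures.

76.2 mm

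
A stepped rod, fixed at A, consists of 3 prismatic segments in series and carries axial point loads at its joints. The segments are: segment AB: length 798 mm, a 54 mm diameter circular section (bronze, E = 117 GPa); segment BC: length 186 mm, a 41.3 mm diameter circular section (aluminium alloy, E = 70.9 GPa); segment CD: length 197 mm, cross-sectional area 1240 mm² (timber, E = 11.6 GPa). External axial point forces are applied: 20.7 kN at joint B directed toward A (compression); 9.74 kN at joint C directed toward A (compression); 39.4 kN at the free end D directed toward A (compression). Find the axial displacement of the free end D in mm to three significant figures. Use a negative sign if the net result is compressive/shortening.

-0.844 mm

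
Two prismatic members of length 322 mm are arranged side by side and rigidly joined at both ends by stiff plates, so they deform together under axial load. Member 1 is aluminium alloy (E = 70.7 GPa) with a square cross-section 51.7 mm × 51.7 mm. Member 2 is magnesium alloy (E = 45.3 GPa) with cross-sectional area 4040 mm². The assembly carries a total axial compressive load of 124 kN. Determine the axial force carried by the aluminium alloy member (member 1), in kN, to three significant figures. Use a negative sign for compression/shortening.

-63.0 kN

A_1 = 2673 mm².
Equal strain + equilibrium ⇒ each member carries load in proportion to AE: A₁E₁ = 189000000 N, A₂E₂ = 183000000 N, ΣAE = 372000000 N.
F₁ = P·A₁E₁/ΣAE = -124000·189000000/372000000 = -62990 N.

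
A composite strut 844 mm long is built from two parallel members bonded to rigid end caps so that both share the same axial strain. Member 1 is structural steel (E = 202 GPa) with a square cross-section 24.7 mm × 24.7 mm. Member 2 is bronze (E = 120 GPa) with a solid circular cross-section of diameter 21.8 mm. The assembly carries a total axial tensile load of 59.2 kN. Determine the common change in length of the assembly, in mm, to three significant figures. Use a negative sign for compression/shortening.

0.297 mm

A_1 = 610.1 mm².
A_2 = 373.3 mm².
Equal strain + equilibrium ⇒ each member carries load in proportion to AE: A₁E₁ = 123200000 N, A₂E₂ = 44790000 N, ΣAE = 168000000 N.
δ = PL/ΣAE = 59200·844/168000000 = 0.2974 mm.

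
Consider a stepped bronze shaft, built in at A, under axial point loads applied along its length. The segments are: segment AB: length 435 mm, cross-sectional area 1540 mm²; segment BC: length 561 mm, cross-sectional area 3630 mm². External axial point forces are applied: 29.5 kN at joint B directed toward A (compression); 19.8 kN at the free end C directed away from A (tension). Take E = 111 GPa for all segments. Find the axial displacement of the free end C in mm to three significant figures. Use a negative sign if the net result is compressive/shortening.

Internal axial forces (sectioning from the free end, tension +): N_BC = 19.8 kN, N_AB = -9.7 kN.
δ_AB = -9700·435/(1540·111000) = -0.02468 mm
δ_BC = 19800·561/(3630·111000) = 0.02757 mm
δ = Σδ_i = 0.002883 mm.

0.00288 mm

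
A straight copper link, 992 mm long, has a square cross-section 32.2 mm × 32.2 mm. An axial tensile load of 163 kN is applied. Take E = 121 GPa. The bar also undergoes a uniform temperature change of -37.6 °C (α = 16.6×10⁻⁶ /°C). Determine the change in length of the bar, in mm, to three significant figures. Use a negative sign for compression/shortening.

A = 1037 mm².
δ_mech = NL/(AE) = 163000·992/(1037·121000) = 1.289 mm.
δ_thermal = αLΔT = 16.6e-6·992·-37.6 = -0.6192 mm.
δ = δ_mech + δ_thermal = 0.6697 mm.

0.670 mm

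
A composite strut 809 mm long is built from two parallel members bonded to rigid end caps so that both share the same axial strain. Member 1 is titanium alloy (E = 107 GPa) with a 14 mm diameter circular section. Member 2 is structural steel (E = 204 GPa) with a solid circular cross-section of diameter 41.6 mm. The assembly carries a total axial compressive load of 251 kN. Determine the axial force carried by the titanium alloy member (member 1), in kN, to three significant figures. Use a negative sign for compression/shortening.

A_1 = 153.9 mm².
A_2 = 1359 mm².
Equal strain + equilibrium ⇒ each member carries load in proportion to AE: A₁E₁ = 16470000 N, A₂E₂ = 277300000 N, ΣAE = 293700000 N.
F₁ = P·A₁E₁/ΣAE = -251000·16470000/293700000 = -14070 N.

-14.1 kN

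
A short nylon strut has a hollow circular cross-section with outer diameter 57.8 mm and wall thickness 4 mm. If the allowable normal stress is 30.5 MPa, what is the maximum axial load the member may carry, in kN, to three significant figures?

20.6 kN

A = 676.1 mm².
P_max = σ_allow · A = 30.5 · 676.1 = 20620 N = 20.62 kN.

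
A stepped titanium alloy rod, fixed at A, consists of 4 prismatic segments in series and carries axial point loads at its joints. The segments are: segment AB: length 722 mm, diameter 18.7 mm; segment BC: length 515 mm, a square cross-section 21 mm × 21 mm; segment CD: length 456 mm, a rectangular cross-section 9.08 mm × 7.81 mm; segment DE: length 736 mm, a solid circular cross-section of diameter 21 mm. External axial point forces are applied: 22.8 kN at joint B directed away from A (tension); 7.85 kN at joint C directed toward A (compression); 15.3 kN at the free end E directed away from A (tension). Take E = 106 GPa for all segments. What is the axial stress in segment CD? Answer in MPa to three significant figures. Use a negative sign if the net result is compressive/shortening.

Internal axial forces (sectioning from the free end, tension +): N_DE = 15.3 kN, N_CD = 15.3 kN, N_BC = 7.45 kN, N_AB = 30.25 kN.
A_CD = 70.91 mm².
σ_CD = N_CD/A_CD = 15300/70.91 = 215.8 MPa.

216 MPa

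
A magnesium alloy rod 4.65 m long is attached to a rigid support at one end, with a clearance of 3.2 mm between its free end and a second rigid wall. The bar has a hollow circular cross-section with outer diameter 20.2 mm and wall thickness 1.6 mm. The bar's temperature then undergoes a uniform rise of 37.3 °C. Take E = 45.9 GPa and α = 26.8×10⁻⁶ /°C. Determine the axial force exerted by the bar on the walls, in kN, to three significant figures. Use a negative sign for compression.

-1.34 kN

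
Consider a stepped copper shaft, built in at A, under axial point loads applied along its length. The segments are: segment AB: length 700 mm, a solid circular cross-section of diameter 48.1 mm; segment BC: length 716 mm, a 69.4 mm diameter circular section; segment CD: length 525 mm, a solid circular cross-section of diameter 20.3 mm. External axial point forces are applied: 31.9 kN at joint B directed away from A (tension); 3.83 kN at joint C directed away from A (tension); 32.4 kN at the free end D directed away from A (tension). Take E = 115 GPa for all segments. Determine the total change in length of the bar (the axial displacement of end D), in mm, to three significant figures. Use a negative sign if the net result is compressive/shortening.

0.745 mm

Internal axial forces (sectioning from the free end, tension +): N_CD = 32.4 kN, N_BC = 36.23 kN, N_AB = 68.13 kN.
A_AB = 1817 mm².
A_BC = 3783 mm².
A_CD = 323.7 mm².
δ_AB = 68130·700/(1817·115000) = 0.2282 mm
δ_BC = 36230·716/(3783·115000) = 0.05963 mm
δ_CD = 32400·525/(323.7·115000) = 0.457 mm
δ = Σδ_i = 0.7449 mm.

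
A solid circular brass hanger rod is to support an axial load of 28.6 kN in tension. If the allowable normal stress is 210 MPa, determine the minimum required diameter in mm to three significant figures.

13.2 mm

Required area A ≥ P/σ_allow = 28600/210 = 136.2 mm².
For a solid circular section, d ≥ √(4A/π) = 13.17 mm.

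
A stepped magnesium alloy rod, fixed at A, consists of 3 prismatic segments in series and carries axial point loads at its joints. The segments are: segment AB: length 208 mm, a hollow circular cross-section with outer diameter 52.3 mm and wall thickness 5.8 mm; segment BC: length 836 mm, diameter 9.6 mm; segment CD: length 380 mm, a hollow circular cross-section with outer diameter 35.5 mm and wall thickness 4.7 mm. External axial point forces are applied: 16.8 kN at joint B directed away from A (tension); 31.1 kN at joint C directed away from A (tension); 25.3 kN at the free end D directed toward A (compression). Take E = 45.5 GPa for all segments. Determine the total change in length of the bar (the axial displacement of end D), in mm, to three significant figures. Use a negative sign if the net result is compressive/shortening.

Internal axial forces (sectioning from the free end, tension +): N_CD = -25.3 kN, N_BC = 5.8 kN, N_AB = 22.6 kN.
A_AB = 847.3 mm².
A_BC = 72.38 mm².
A_CD = 454.8 mm².
δ_AB = 22600·208/(847.3·45500) = 0.1219 mm
δ_BC = 5800·836/(72.38·45500) = 1.472 mm
δ_CD = -25300·380/(454.8·45500) = -0.4646 mm
δ = Σδ_i = 1.13 mm.

1.13 mm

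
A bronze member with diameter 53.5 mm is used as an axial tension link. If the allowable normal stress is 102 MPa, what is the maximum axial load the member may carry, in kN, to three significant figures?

A = 2248 mm².
P_max = σ_allow · A = 102 · 2248 = 229300 N = 229.3 kN.

229 kN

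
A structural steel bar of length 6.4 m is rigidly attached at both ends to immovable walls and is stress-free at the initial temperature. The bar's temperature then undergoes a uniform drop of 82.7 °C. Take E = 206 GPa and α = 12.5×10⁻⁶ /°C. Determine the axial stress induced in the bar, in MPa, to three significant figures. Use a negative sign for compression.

213 MPa

Free thermal expansion αLΔT = 12.5e-6 · 6400 · -82.7 = -6.616 mm.
The walls impose strain ε = −(-6.616)/6400 = 1.0337e-03; σ = Eε = 206000 · 1.0337e-03 = 213 MPa.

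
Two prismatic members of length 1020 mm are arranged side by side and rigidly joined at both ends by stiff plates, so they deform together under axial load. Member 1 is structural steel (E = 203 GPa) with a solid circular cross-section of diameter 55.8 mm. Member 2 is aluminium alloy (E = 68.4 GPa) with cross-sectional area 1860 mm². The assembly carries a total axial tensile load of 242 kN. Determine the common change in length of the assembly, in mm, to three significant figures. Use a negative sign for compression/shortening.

A_1 = 2445 mm².
Equal strain + equilibrium ⇒ each member carries load in proportion to AE: A₁E₁ = 496400000 N, A₂E₂ = 127200000 N, ΣAE = 623600000 N.
δ = PL/ΣAE = 242000·1020/623600000 = 0.3958 mm.

0.396 mm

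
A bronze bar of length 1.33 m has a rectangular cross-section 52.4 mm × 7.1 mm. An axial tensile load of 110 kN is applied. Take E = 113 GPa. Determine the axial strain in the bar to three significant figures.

0.00262

A = 372 mm².
σ = N/A = 295.7 MPa; ε = σ/E = 295.7/113000 = 2.617e-03.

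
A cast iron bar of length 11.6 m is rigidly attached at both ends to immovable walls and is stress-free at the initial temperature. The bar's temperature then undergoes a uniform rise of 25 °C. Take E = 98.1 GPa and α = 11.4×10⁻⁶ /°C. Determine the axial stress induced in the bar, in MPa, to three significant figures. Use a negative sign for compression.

-28.0 MPa

Free thermal expansion αLΔT = 11.4e-6 · 11600 · 25 = 3.306 mm.
The walls impose strain ε = −(3.306)/11600 = -2.8500e-04; σ = Eε = 98100 · -2.8500e-04 = -27.96 MPa.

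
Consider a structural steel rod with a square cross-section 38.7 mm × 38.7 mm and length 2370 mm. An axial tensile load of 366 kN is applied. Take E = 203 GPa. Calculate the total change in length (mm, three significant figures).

A = 1498 mm².
δ_mech = NL/(AE) = 366000·2370/(1498·203000) = 2.853 mm.

2.85 mm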